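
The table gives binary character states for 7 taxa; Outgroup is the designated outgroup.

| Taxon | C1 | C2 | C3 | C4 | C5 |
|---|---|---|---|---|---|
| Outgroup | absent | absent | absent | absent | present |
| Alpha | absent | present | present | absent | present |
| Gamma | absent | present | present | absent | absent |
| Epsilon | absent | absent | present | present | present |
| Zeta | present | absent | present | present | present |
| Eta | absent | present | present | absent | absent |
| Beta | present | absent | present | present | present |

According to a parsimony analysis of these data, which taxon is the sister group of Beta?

Character polarity is set by the outgroup: the derived state is whichever differs from the outgroup's state, so for C5 the derived state is 'absent', and for the remaining characters it is 'present'.
Only Beta and Zeta show the derived state 'present' for C1, supporting them as a clade.
Only Alpha, Eta, and Gamma show the derived state 'present' for C2, supporting them as a clade.
All ingroup taxa share the derived state 'present' for C3; it defines the ingroup but does not resolve relationships within it.
C4: derived state 'present' in Beta, Epsilon, and Zeta only — synapomorphy for {Beta, Epsilon, Zeta}.
C5: derived state 'absent' in Eta and Gamma only — synapomorphy for {Eta, Gamma}.
Most parsimonious ingroup topology: ((Alpha,(Gamma,Eta)),(Epsilon,(Zeta,Beta))).
Beta and Zeta form a cherry on this tree, so they are sister taxa.

Zeta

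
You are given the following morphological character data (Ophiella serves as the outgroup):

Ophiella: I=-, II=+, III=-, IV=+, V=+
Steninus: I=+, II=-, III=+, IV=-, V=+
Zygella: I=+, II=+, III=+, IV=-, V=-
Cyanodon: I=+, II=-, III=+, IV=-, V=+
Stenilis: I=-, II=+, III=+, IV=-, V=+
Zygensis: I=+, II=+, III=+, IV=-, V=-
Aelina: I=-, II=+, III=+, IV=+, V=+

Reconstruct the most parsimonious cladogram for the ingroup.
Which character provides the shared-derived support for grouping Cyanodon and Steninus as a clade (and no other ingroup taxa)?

Character polarity is set by the outgroup: the derived state is whichever differs from the outgroup's state, so for II, IV, V the derived state is '-', and for the remaining characters it is '+'.
Only Cyanodon, Steninus, Zygella, and Zygensis show the derived state '+' for I, supporting them as a clade.
Only Cyanodon and Steninus show the derived state '-' for II, supporting them as a clade.
III (derived state '+') is shared by all ingroup taxa — unites the whole ingroup.
IV (derived state '-') is shared by Cyanodon, Stenilis, Steninus, Zygella, and Zygensis — a synapomorphy uniting that clade.
Only Zygella and Zygensis show the derived state '-' for V, supporting them as a clade.
Most parsimonious ingroup topology: ((((Steninus,Cyanodon),(Zygella,Zygensis)),Stenilis),Aelina).
The clade {Cyanodon, Steninus} is supported by II: its derived state '-' occurs in exactly those taxa and in no other taxon (including the outgroup).

II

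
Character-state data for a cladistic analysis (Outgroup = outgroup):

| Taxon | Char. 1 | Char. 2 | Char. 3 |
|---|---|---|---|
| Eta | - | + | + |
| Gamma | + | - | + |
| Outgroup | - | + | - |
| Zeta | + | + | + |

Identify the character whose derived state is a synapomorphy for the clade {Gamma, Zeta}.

Character polarity is set by the outgroup: the derived state is whichever differs from the outgroup's state, so for Char. 2 the derived state is '-', and for the remaining characters it is '+'.
Char. 1: derived state '+' in Gamma and Zeta only — synapomorphy for {Gamma, Zeta}.
Char. 2: derived state '-' in Gamma only — an autapomorphy, so it tells us nothing about relationships among taxa.
All ingroup taxa share the derived state '+' for Char. 3; it defines the ingroup but does not resolve relationships within it.
Most parsimonious ingroup topology: ((Zeta,Gamma),Eta).
The clade {Gamma, Zeta} is supported by Char. 1: its derived state '+' occurs in exactly those taxa and in no other taxon (including the outgroup).

Char. 1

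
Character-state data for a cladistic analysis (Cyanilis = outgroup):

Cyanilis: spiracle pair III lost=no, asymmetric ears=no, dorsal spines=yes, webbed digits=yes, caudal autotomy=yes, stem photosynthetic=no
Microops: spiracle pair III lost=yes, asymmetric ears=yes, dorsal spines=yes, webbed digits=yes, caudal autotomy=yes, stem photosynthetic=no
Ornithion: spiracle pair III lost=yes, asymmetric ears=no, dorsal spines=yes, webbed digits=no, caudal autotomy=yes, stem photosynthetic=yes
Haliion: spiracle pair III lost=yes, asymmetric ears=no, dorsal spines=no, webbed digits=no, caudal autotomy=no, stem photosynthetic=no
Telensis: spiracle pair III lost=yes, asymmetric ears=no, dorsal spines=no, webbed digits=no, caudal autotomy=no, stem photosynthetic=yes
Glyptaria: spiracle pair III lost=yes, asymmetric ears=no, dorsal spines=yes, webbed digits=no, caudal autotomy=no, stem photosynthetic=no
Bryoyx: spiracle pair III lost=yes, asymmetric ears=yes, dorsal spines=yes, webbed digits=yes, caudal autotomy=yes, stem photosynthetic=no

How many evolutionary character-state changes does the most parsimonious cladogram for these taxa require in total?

7

Character polarity is set by the outgroup: the derived state is whichever differs from the outgroup's state, so for dorsal spines, webbed digits, caudal autotomy the derived state is 'no', and for the remaining characters it is 'yes'.
All ingroup taxa share the derived state 'yes' for spiracle pair III lost; it defines the ingroup but does not resolve relationships within it.
asymmetric ears: derived state 'yes' in Bryoyx and Microops only — synapomorphy for {Bryoyx, Microops}.
dorsal spines: derived state 'no' in Haliion and Telensis only — synapomorphy for {Haliion, Telensis}.
webbed digits: derived state 'no' in Glyptaria, Haliion, Ornithion, and Telensis only — synapomorphy for {Glyptaria, Haliion, Ornithion, Telensis}.
Only Glyptaria, Haliion, and Telensis show the derived state 'no' for caudal autotomy, supporting them as a clade.
stem photosynthetic groups Ornithion and Telensis, which is incompatible with the clades supported by the remaining characters; treating it as convergent (homoplasy) costs fewer steps than any alternative tree.
Most parsimonious ingroup topology: ((Microops,Bryoyx),(Ornithion,((Haliion,Telensis),Glyptaria))).
Changes per character on this tree: spiracle pair III lost: 1; asymmetric ears: 1; dorsal spines: 1; webbed digits: 1; caudal autotomy: 1; stem photosynthetic: 2.
Total = 7.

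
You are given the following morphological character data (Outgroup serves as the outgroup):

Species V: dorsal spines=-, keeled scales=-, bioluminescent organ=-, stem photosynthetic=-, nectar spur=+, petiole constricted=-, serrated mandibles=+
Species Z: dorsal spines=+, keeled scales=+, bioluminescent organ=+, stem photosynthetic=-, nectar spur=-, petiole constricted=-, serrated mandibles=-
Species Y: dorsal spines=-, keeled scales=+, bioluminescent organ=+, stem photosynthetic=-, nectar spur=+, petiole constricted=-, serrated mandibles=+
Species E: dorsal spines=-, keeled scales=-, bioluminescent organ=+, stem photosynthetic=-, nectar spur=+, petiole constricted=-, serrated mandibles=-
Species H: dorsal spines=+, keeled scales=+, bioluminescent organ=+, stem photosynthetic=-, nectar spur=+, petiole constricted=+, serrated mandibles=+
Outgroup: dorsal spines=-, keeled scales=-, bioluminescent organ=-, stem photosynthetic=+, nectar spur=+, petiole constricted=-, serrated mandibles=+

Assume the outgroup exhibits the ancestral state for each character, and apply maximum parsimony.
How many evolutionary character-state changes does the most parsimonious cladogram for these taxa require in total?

8

Character polarity is set by the outgroup: the derived state is whichever differs from the outgroup's state, so for stem photosynthetic, nectar spur, serrated mandibles the derived state is '-', and for the remaining characters it is '+'.
Only Species H and Species Z show the derived state '+' for dorsal spines, supporting them as a clade.
Only Species H, Species Y, and Species Z show the derived state '+' for keeled scales, supporting them as a clade.
bioluminescent organ (derived state '+') is shared by Species E, Species H, Species Y, and Species Z — a synapomorphy uniting that clade.
stem photosynthetic (derived state '-') is shared by all ingroup taxa — unites the whole ingroup.
nectar spur (derived state '-') is unique to Species Z (autapomorphy; uninformative for grouping).
petiole constricted: derived state '+' in Species H only — an autapomorphy, so it tells us nothing about relationships among taxa.
serrated mandibles groups Species E and Species Z, which is incompatible with the clades supported by the remaining characters; treating it as convergent (homoplasy) costs fewer steps than any alternative tree.
Most parsimonious ingroup topology: ((Species E,(Species Y,(Species Z,Species H))),Species V).
Changes per character on this tree: dorsal spines: 1; keeled scales: 1; bioluminescent organ: 1; stem photosynthetic: 1; nectar spur: 1; petiole constricted: 1; serrated mandibles: 2.
Total = 8.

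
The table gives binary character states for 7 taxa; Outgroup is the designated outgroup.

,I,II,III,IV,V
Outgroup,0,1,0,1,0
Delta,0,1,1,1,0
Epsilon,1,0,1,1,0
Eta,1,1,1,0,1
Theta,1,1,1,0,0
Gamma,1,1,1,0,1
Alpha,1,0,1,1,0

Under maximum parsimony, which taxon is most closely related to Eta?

Character polarity is set by the outgroup: the derived state is whichever differs from the outgroup's state, so for II, IV the derived state is '0', and for the remaining characters it is '1'.
I (derived state '1') is shared by Alpha, Epsilon, Eta, Gamma, and Theta — a synapomorphy uniting that clade.
II: derived state '0' in Alpha and Epsilon only — synapomorphy for {Alpha, Epsilon}.
III (derived state '1') is shared by all ingroup taxa — unites the whole ingroup.
IV: derived state '0' in Eta, Gamma, and Theta only — synapomorphy for {Eta, Gamma, Theta}.
V (derived state '1') is shared by Eta and Gamma — a synapomorphy uniting that clade.
Most parsimonious ingroup topology: (Delta,((Epsilon,Alpha),((Eta,Gamma),Theta))).
Eta and Gamma form a cherry on this tree, so they are sister taxa.

Gamma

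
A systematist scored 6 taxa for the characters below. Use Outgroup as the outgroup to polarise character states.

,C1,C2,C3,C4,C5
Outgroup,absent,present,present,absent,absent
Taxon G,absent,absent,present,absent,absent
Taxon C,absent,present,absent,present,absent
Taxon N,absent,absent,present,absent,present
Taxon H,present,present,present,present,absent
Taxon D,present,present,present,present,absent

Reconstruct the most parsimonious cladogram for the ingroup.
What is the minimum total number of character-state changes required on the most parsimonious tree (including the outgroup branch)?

5

Character polarity is set by the outgroup: the derived state is whichever differs from the outgroup's state, so for C2, C3 the derived state is 'absent', and for the remaining characters it is 'present'.
C1 (derived state 'present') is shared by Taxon D and Taxon H — a synapomorphy uniting that clade.
Only Taxon G and Taxon N show the derived state 'absent' for C2, supporting them as a clade.
C3 (derived state 'absent') is unique to Taxon C (autapomorphy; uninformative for grouping).
C4 (derived state 'present') is shared by Taxon C, Taxon D, and Taxon H — a synapomorphy uniting that clade.
C5 (derived state 'present') is unique to Taxon N (autapomorphy; uninformative for grouping).
Most parsimonious ingroup topology: ((Taxon G,Taxon N),(Taxon C,(Taxon H,Taxon D))).
Changes per character on this tree: C1: 1; C2: 1; C3: 1; C4: 1; C5: 1.
Total = 5.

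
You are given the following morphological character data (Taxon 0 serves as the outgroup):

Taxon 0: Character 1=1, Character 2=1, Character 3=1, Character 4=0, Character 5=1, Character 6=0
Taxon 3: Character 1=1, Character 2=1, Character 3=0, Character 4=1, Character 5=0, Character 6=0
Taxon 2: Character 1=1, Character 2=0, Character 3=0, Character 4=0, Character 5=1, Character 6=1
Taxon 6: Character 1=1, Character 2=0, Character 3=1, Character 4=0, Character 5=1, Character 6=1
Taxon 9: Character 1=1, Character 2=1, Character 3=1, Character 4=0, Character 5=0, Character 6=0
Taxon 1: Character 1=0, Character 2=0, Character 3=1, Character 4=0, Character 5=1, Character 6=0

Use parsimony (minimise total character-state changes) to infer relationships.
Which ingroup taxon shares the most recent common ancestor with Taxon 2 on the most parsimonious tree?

Character polarity is set by the outgroup: the derived state is whichever differs from the outgroup's state, so for Character 1, Character 2, Character 3, Character 5 the derived state is '0', and for the remaining characters it is '1'.
Character 1: derived state '0' in Taxon 1 only — an autapomorphy, so it tells us nothing about relationships among taxa.
Character 2: derived state '0' in Taxon 1, Taxon 2, and Taxon 6 only — synapomorphy for {Taxon 1, Taxon 2, Taxon 6}.
Character 3 groups Taxon 2 and Taxon 3, which is incompatible with the clades supported by the remaining characters; treating it as convergent (homoplasy) costs fewer steps than any alternative tree.
Character 4: derived state '1' in Taxon 3 only — an autapomorphy, so it tells us nothing about relationships among taxa.
Only Taxon 3 and Taxon 9 show the derived state '0' for Character 5, supporting them as a clade.
Character 6: derived state '1' in Taxon 2 and Taxon 6 only — synapomorphy for {Taxon 2, Taxon 6}.
Most parsimonious ingroup topology: ((Taxon 3,Taxon 9),((Taxon 2,Taxon 6),Taxon 1)).
Taxon 2 and Taxon 6 form a cherry on this tree, so they are sister taxa.

Taxon 6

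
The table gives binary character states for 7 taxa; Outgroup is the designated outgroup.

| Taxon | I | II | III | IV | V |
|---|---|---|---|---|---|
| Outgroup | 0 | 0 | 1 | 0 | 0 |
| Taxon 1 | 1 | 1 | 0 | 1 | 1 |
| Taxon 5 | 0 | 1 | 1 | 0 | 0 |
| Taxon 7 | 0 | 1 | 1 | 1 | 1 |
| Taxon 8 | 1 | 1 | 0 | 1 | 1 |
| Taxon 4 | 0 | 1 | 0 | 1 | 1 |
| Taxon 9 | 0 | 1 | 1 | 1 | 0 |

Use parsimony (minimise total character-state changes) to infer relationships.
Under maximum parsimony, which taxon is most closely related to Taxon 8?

Character polarity is set by the outgroup: the derived state is whichever differs from the outgroup's state, so for III the derived state is '0', and for the remaining characters it is '1'.
I: derived state '1' in Taxon 1 and Taxon 8 only — synapomorphy for {Taxon 1, Taxon 8}.
All ingroup taxa share the derived state '1' for II; it defines the ingroup but does not resolve relationships within it.
III: derived state '0' in Taxon 1, Taxon 4, and Taxon 8 only — synapomorphy for {Taxon 1, Taxon 4, Taxon 8}.
IV: derived state '1' in Taxon 1, Taxon 4, Taxon 7, Taxon 8, and Taxon 9 only — synapomorphy for {Taxon 1, Taxon 4, Taxon 7, Taxon 8, Taxon 9}.
Only Taxon 1, Taxon 4, Taxon 7, and Taxon 8 show the derived state '1' for V, supporting them as a clade.
Most parsimonious ingroup topology: (((((Taxon 1,Taxon 8),Taxon 4),Taxon 7),Taxon 9),Taxon 5).
Taxon 8 and Taxon 1 form a cherry on this tree, so they are sister taxa.

Taxon 1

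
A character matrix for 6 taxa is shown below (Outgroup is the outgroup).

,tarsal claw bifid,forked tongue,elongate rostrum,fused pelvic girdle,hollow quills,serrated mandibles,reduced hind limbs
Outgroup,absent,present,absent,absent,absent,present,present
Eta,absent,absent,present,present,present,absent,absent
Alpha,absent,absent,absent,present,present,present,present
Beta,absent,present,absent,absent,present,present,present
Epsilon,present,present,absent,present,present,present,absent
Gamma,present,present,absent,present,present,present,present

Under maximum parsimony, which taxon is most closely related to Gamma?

Character polarity is set by the outgroup: the derived state is whichever differs from the outgroup's state, so for forked tongue, serrated mandibles, reduced hind limbs the derived state is 'absent', and for the remaining characters it is 'present'.
Only Epsilon and Gamma show the derived state 'present' for tarsal claw bifid, supporting them as a clade.
forked tongue (derived state 'absent') is shared by Alpha and Eta — a synapomorphy uniting that clade.
elongate rostrum (derived state 'present') is unique to Eta (autapomorphy; uninformative for grouping).
Only Alpha, Epsilon, Eta, and Gamma show the derived state 'present' for fused pelvic girdle, supporting them as a clade.
hollow quills (derived state 'present') is shared by all ingroup taxa — unites the whole ingroup.
serrated mandibles (derived state 'absent') is unique to Eta (autapomorphy; uninformative for grouping).
reduced hind limbs (state 'absent') occurs in Epsilon and Eta but conflicts with the nesting implied by the other characters — most parsimoniously interpreted as homoplasy.
Most parsimonious ingroup topology: (((Eta,Alpha),(Epsilon,Gamma)),Beta).
Gamma and Epsilon form a cherry on this tree, so they are sister taxa.

Epsilon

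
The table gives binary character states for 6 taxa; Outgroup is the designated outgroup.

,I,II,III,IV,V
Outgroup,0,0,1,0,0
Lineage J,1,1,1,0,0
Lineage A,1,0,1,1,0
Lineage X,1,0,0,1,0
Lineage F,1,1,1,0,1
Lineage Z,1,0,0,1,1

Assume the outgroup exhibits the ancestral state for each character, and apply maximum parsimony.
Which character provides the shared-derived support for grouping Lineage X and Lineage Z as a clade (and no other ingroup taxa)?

Character polarity is set by the outgroup: the derived state is whichever differs from the outgroup's state, so for III the derived state is '0', and for the remaining characters it is '1'.
I (derived state '1') is shared by all ingroup taxa — unites the whole ingroup.
Only Lineage F and Lineage J show the derived state '1' for II, supporting them as a clade.
III (derived state '0') is shared by Lineage X and Lineage Z — a synapomorphy uniting that clade.
Only Lineage A, Lineage X, and Lineage Z show the derived state '1' for IV, supporting them as a clade.
V groups Lineage F and Lineage Z, which is incompatible with the clades supported by the remaining characters; treating it as convergent (homoplasy) costs fewer steps than any alternative tree.
Most parsimonious ingroup topology: ((Lineage J,Lineage F),(Lineage A,(Lineage X,Lineage Z))).
The clade {Lineage X, Lineage Z} is supported by III: its derived state '0' occurs in exactly those taxa and in no other taxon (including the outgroup).

III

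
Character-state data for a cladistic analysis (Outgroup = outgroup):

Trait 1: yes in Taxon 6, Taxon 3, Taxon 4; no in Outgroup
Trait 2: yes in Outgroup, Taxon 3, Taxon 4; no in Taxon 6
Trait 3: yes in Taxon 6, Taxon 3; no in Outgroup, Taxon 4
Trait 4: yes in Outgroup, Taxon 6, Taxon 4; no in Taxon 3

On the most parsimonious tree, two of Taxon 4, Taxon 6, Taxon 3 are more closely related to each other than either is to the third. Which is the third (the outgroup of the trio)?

Taxon 4

Character polarity is set by the outgroup: the derived state is whichever differs from the outgroup's state, so for Trait 2, Trait 4 the derived state is 'no', and for the remaining characters it is 'yes'.
Trait 1 (derived state 'yes') is shared by all ingroup taxa — unites the whole ingroup.
Trait 2: derived state 'no' in Taxon 6 only — an autapomorphy, so it tells us nothing about relationships among taxa.
Only Taxon 3 and Taxon 6 show the derived state 'yes' for Trait 3, supporting them as a clade.
Trait 4: derived state 'no' in Taxon 3 only — an autapomorphy, so it tells us nothing about relationships among taxa.
Most parsimonious ingroup topology: ((Taxon 6,Taxon 3),Taxon 4).
Taxon 3 and Taxon 6 share a more recent common ancestor with each other than either does with Taxon 4, so Taxon 4 is the least closely related of the three.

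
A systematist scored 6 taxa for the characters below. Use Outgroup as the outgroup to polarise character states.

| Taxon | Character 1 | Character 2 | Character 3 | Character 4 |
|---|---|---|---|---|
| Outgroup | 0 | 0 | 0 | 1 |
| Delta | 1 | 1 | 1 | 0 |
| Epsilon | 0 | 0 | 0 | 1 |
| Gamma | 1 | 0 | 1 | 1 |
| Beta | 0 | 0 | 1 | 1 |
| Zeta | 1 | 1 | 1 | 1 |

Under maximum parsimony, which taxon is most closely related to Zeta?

Character polarity is set by the outgroup: the derived state is whichever differs from the outgroup's state, so for Character 4 the derived state is '0', and for the remaining characters it is '1'.
Only Delta, Gamma, and Zeta show the derived state '1' for Character 1, supporting them as a clade.
Only Delta and Zeta show the derived state '1' for Character 2, supporting them as a clade.
Character 3 (derived state '1') is shared by Beta, Delta, Gamma, and Zeta — a synapomorphy uniting that clade.
Character 4 (derived state '0') is unique to Delta (autapomorphy; uninformative for grouping).
Most parsimonious ingroup topology: ((((Delta,Zeta),Gamma),Beta),Epsilon).
Zeta and Delta form a cherry on this tree, so they are sister taxa.

Delta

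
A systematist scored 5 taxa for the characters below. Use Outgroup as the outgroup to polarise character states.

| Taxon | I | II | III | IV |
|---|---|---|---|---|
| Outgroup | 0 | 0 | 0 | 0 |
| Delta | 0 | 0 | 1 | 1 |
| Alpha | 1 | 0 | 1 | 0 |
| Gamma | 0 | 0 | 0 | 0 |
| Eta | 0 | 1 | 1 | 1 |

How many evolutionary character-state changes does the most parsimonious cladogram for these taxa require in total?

4

The outgroup has state '0' for every character, so '1' is the derived state throughout.
I: derived state '1' in Alpha only — an autapomorphy, so it tells us nothing about relationships among taxa.
II (derived state '1') is unique to Eta (autapomorphy; uninformative for grouping).
III (derived state '1') is shared by Alpha, Delta, and Eta — a synapomorphy uniting that clade.
Only Delta and Eta show the derived state '1' for IV, supporting them as a clade.
Most parsimonious ingroup topology: (((Delta,Eta),Alpha),Gamma).
Changes per character on this tree: I: 1; II: 1; III: 1; IV: 1.
Total = 4.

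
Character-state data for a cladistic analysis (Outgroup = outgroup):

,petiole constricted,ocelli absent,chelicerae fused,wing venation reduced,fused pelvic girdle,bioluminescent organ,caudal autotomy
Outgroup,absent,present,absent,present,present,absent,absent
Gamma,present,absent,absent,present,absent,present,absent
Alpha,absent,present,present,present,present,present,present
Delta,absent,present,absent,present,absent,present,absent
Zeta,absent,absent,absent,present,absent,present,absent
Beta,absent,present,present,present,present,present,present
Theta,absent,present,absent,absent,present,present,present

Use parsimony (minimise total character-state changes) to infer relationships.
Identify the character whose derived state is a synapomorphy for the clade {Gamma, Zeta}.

Character polarity is set by the outgroup: the derived state is whichever differs from the outgroup's state, so for ocelli absent, wing venation reduced, fused pelvic girdle the derived state is 'absent', and for the remaining characters it is 'present'.
petiole constricted (derived state 'present') is unique to Gamma (autapomorphy; uninformative for grouping).
ocelli absent (derived state 'absent') is shared by Gamma and Zeta — a synapomorphy uniting that clade.
Only Alpha and Beta show the derived state 'present' for chelicerae fused, supporting them as a clade.
wing venation reduced (derived state 'absent') is unique to Theta (autapomorphy; uninformative for grouping).
fused pelvic girdle (derived state 'absent') is shared by Delta, Gamma, and Zeta — a synapomorphy uniting that clade.
bioluminescent organ (derived state 'present') is shared by all ingroup taxa — unites the whole ingroup.
Only Alpha, Beta, and Theta show the derived state 'present' for caudal autotomy, supporting them as a clade.
Most parsimonious ingroup topology: (((Gamma,Zeta),Delta),((Alpha,Beta),Theta)).
The clade {Gamma, Zeta} is supported by ocelli absent: its derived state 'absent' occurs in exactly those taxa and in no other taxon (including the outgroup).

ocelli absent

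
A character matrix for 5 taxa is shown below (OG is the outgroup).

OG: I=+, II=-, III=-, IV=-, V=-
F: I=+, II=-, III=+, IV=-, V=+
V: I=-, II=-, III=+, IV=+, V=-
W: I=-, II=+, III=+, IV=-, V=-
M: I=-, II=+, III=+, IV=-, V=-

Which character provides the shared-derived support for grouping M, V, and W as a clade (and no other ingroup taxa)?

Character polarity is set by the outgroup: the derived state is whichever differs from the outgroup's state, so for I the derived state is '-', and for the remaining characters it is '+'.
I (derived state '-') is shared by M, V, and W — a synapomorphy uniting that clade.
Only M and W show the derived state '+' for II, supporting them as a clade.
III (derived state '+') is shared by all ingroup taxa — unites the whole ingroup.
IV: derived state '+' in V only — an autapomorphy, so it tells us nothing about relationships among taxa.
V (derived state '+') is unique to F (autapomorphy; uninformative for grouping).
Most parsimonious ingroup topology: (F,(V,(W,M))).
The clade {M, V, W} is supported by I: its derived state '-' occurs in exactly those taxa and in no other taxon (including the outgroup).

I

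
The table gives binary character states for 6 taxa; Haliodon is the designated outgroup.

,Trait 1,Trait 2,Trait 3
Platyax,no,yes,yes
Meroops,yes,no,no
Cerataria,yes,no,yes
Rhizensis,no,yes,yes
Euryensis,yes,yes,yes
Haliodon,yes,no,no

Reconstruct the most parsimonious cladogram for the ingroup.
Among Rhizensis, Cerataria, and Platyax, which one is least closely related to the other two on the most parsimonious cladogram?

Character polarity is set by the outgroup: the derived state is whichever differs from the outgroup's state, so for Trait 1 the derived state is 'no', and for the remaining characters it is 'yes'.
Trait 1: derived state 'no' in Platyax and Rhizensis only — synapomorphy for {Platyax, Rhizensis}.
Trait 2: derived state 'yes' in Euryensis, Platyax, and Rhizensis only — synapomorphy for {Euryensis, Platyax, Rhizensis}.
Only Cerataria, Euryensis, Platyax, and Rhizensis show the derived state 'yes' for Trait 3, supporting them as a clade.
Most parsimonious ingroup topology: ((Cerataria,(Euryensis,(Rhizensis,Platyax))),Meroops).
Rhizensis and Platyax share a more recent common ancestor with each other than either does with Cerataria, so Cerataria is the least closely related of the three.

Cerataria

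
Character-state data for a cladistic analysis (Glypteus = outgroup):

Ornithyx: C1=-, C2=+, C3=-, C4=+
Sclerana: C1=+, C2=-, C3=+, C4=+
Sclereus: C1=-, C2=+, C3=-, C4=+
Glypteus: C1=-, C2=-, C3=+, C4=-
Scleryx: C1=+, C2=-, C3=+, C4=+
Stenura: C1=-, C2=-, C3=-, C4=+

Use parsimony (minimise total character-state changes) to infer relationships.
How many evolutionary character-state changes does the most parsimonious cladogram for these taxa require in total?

4

Character polarity is set by the outgroup: the derived state is whichever differs from the outgroup's state, so for C3 the derived state is '-', and for the remaining characters it is '+'.
Only Sclerana and Scleryx show the derived state '+' for C1, supporting them as a clade.
C2: derived state '+' in Ornithyx and Sclereus only — synapomorphy for {Ornithyx, Sclereus}.
C3 (derived state '-') is shared by Ornithyx, Sclereus, and Stenura — a synapomorphy uniting that clade.
All ingroup taxa share the derived state '+' for C4; it defines the ingroup but does not resolve relationships within it.
Most parsimonious ingroup topology: ((Sclerana,Scleryx),(Stenura,(Sclereus,Ornithyx))).
Changes per character on this tree: C1: 1; C2: 1; C3: 1; C4: 1.
Total = 4.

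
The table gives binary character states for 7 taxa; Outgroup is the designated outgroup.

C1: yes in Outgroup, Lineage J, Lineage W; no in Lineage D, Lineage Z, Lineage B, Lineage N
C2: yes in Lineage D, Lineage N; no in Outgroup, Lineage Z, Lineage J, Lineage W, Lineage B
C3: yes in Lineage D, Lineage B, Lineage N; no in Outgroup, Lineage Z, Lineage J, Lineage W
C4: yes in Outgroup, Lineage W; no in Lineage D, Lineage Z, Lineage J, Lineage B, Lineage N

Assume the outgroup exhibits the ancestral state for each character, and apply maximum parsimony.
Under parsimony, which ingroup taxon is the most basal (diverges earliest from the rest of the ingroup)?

Lineage W

Character polarity is set by the outgroup: the derived state is whichever differs from the outgroup's state, so for C1, C4 the derived state is 'no', and for the remaining characters it is 'yes'.
C1 (derived state 'no') is shared by Lineage B, Lineage D, Lineage N, and Lineage Z — a synapomorphy uniting that clade.
Only Lineage D and Lineage N show the derived state 'yes' for C2, supporting them as a clade.
C3 (derived state 'yes') is shared by Lineage B, Lineage D, and Lineage N — a synapomorphy uniting that clade.
C4 (derived state 'no') is shared by Lineage B, Lineage D, Lineage J, Lineage N, and Lineage Z — a synapomorphy uniting that clade.
Most parsimonious ingroup topology: (((((Lineage D,Lineage N),Lineage B),Lineage Z),Lineage J),Lineage W).
Lineage W is sister to the clade containing all other ingroup taxa, so it is the earliest-diverging (most basal) ingroup lineage.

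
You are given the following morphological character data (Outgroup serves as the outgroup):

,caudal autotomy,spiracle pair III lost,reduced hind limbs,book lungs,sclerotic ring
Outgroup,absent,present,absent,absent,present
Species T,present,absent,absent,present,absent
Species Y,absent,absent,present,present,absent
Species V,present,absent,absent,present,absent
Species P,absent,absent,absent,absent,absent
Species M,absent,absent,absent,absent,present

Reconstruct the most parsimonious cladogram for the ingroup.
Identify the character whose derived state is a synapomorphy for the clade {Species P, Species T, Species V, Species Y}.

Character polarity is set by the outgroup: the derived state is whichever differs from the outgroup's state, so for spiracle pair III lost, sclerotic ring the derived state is 'absent', and for the remaining characters it is 'present'.
caudal autotomy (derived state 'present') is shared by Species T and Species V — a synapomorphy uniting that clade.
All ingroup taxa share the derived state 'absent' for spiracle pair III lost; it defines the ingroup but does not resolve relationships within it.
reduced hind limbs (derived state 'present') is unique to Species Y (autapomorphy; uninformative for grouping).
book lungs: derived state 'present' in Species T, Species V, and Species Y only — synapomorphy for {Species T, Species V, Species Y}.
sclerotic ring: derived state 'absent' in Species P, Species T, Species V, and Species Y only — synapomorphy for {Species P, Species T, Species V, Species Y}.
Most parsimonious ingroup topology: ((((Species T,Species V),Species Y),Species P),Species M).
The clade {Species P, Species T, Species V, Species Y} is supported by sclerotic ring: its derived state 'absent' occurs in exactly those taxa and in no other taxon (including the outgroup).

sclerotic ring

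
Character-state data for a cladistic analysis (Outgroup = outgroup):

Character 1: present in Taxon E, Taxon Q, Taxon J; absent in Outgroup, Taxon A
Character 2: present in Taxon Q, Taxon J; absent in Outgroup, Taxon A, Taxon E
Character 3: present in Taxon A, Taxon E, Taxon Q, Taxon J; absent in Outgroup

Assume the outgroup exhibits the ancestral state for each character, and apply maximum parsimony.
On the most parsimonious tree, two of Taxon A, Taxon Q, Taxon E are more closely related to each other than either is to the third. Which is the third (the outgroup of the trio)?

Taxon A

The outgroup has state 'absent' for every character, so 'present' is the derived state throughout.
Character 1 (derived state 'present') is shared by Taxon E, Taxon J, and Taxon Q — a synapomorphy uniting that clade.
Character 2 (derived state 'present') is shared by Taxon J and Taxon Q — a synapomorphy uniting that clade.
Character 3 (derived state 'present') is shared by all ingroup taxa — unites the whole ingroup.
Most parsimonious ingroup topology: (Taxon A,(Taxon E,(Taxon Q,Taxon J))).
Taxon E and Taxon Q share a more recent common ancestor with each other than either does with Taxon A, so Taxon A is the least closely related of the three.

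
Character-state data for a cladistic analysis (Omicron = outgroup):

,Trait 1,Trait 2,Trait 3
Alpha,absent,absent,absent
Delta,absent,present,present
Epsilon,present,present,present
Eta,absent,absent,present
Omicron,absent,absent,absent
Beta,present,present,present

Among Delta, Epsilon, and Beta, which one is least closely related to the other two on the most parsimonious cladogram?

The outgroup has state 'absent' for every character, so 'present' is the derived state throughout.
Only Beta and Epsilon show the derived state 'present' for Trait 1, supporting them as a clade.
Only Beta, Delta, and Epsilon show the derived state 'present' for Trait 2, supporting them as a clade.
Only Beta, Delta, Epsilon, and Eta show the derived state 'present' for Trait 3, supporting them as a clade.
Most parsimonious ingroup topology: (Alpha,(((Beta,Epsilon),Delta),Eta)).
Epsilon and Beta share a more recent common ancestor with each other than either does with Delta, so Delta is the least closely related of the three.

Delta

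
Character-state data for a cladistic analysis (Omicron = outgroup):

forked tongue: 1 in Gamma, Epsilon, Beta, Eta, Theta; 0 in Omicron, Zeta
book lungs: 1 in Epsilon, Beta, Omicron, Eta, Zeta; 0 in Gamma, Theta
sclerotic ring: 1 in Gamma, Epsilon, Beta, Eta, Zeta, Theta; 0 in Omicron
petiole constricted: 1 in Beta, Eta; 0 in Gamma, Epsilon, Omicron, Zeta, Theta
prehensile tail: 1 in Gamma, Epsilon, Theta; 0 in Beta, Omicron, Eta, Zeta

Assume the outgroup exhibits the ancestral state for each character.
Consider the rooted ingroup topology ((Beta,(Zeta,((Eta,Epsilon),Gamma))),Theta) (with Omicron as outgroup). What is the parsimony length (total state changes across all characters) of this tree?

10

Map each character onto ((Beta,(Zeta,((Eta,Epsilon),Gamma))),Theta) (rooted by Omicron) and count the minimum state changes it requires (Fitch parsimony):
forked tongue: 2; book lungs: 2; sclerotic ring: 1; petiole constricted: 2; prehensile tail: 3.
Total tree length = 10.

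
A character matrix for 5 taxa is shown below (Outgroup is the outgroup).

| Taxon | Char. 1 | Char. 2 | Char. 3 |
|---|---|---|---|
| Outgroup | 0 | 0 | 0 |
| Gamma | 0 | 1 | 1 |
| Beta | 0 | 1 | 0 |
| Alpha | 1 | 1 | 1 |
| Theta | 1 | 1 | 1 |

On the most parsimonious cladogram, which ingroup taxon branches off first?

The outgroup has state '0' for every character, so '1' is the derived state throughout.
Char. 1 (derived state '1') is shared by Alpha and Theta — a synapomorphy uniting that clade.
All ingroup taxa share the derived state '1' for Char. 2; it defines the ingroup but does not resolve relationships within it.
Only Alpha, Gamma, and Theta show the derived state '1' for Char. 3, supporting them as a clade.
Most parsimonious ingroup topology: (Beta,((Alpha,Theta),Gamma)).
Beta is sister to the clade containing all other ingroup taxa, so it is the earliest-diverging (most basal) ingroup lineage.

Beta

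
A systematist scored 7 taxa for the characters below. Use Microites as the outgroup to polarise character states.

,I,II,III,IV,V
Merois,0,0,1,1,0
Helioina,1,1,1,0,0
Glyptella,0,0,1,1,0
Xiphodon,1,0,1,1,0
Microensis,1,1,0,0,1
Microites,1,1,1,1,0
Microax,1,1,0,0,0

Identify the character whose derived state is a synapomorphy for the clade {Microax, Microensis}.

III

Character polarity is set by the outgroup: the derived state is whichever differs from the outgroup's state, so for I, II, III, IV the derived state is '0', and for the remaining characters it is '1'.
I (derived state '0') is shared by Glyptella and Merois — a synapomorphy uniting that clade.
Only Glyptella, Merois, and Xiphodon show the derived state '0' for II, supporting them as a clade.
Only Microax and Microensis show the derived state '0' for III, supporting them as a clade.
IV (derived state '0') is shared by Helioina, Microax, and Microensis — a synapomorphy uniting that clade.
V (derived state '1') is unique to Microensis (autapomorphy; uninformative for grouping).
Most parsimonious ingroup topology: (((Glyptella,Merois),Xiphodon),((Microensis,Microax),Helioina)).
The clade {Microax, Microensis} is supported by III: its derived state '0' occurs in exactly those taxa and in no other taxon (including the outgroup).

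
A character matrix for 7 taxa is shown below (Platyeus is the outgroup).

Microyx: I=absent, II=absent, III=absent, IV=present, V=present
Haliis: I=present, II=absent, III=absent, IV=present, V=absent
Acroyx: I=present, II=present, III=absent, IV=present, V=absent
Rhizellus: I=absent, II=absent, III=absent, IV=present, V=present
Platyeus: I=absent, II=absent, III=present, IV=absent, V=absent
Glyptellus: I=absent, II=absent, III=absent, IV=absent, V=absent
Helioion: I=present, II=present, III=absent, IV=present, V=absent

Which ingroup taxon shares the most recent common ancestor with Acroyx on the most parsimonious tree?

Character polarity is set by the outgroup: the derived state is whichever differs from the outgroup's state, so for III the derived state is 'absent', and for the remaining characters it is 'present'.
Only Acroyx, Haliis, and Helioion show the derived state 'present' for I, supporting them as a clade.
II: derived state 'present' in Acroyx and Helioion only — synapomorphy for {Acroyx, Helioion}.
III (derived state 'absent') is shared by all ingroup taxa — unites the whole ingroup.
IV (derived state 'present') is shared by Acroyx, Haliis, Helioion, Microyx, and Rhizellus — a synapomorphy uniting that clade.
V: derived state 'present' in Microyx and Rhizellus only — synapomorphy for {Microyx, Rhizellus}.
Most parsimonious ingroup topology: (((Haliis,(Helioion,Acroyx)),(Rhizellus,Microyx)),Glyptellus).
Acroyx and Helioion form a cherry on this tree, so they are sister taxa.

Helioion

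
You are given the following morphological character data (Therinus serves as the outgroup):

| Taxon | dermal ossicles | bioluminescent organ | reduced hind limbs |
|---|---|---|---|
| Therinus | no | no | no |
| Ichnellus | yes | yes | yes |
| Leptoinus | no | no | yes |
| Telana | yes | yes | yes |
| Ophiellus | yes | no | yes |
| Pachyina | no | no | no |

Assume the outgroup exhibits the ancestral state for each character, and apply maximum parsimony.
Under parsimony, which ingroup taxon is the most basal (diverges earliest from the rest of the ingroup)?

The outgroup has state 'no' for every character, so 'yes' is the derived state throughout.
Only Ichnellus, Ophiellus, and Telana show the derived state 'yes' for dermal ossicles, supporting them as a clade.
Only Ichnellus and Telana show the derived state 'yes' for bioluminescent organ, supporting them as a clade.
reduced hind limbs: derived state 'yes' in Ichnellus, Leptoinus, Ophiellus, and Telana only — synapomorphy for {Ichnellus, Leptoinus, Ophiellus, Telana}.
Most parsimonious ingroup topology: ((((Ichnellus,Telana),Ophiellus),Leptoinus),Pachyina).
Pachyina is sister to the clade containing all other ingroup taxa, so it is the earliest-diverging (most basal) ingroup lineage.

Pachyina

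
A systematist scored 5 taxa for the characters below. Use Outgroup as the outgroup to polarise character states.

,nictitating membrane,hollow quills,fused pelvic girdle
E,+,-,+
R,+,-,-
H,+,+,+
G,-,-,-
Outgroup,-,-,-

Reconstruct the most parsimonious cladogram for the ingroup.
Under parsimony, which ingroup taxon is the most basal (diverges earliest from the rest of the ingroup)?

G

The outgroup has state '-' for every character, so '+' is the derived state throughout.
Only E, H, and R show the derived state '+' for nictitating membrane, supporting them as a clade.
hollow quills: derived state '+' in H only — an autapomorphy, so it tells us nothing about relationships among taxa.
fused pelvic girdle (derived state '+') is shared by E and H — a synapomorphy uniting that clade.
Most parsimonious ingroup topology: (((E,H),R),G).
G is sister to the clade containing all other ingroup taxa, so it is the earliest-diverging (most basal) ingroup lineage.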